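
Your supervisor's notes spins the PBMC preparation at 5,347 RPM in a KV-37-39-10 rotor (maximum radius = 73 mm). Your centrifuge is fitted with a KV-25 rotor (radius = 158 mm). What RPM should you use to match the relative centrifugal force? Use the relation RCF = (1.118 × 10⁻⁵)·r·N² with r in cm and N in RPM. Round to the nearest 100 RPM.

3600 RPM

Original rotor: r = 73 mm = 7.3 cm
RCF_original = 1.118 × 10⁻⁵ × 7.3 × (5347)² = 1.118 × 10⁻⁵ × 7.3 × 28,590,409 ≈ 2,333.4 × g
Your rotor: r = 158 mm = 15.8 cm
2,333.4 = 1.118 × 10⁻⁵ × 15.8 × N²
N² = 2,333.4 / (17.6644 × 10⁻⁵) = 13,209,619
N ≈ √13,209,619 ≈ 3,634.5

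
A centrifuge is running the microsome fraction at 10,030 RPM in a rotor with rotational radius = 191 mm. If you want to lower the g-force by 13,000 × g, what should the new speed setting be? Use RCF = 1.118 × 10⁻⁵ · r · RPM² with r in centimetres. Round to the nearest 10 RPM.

r = 191 mm = 19.1 cm
Current RCF = 1.118 × 10⁻⁵ × 19.1 × (10030)² = 1.118 × 10⁻⁵ × 19.1 × 100,600,900 ≈ 21,482.1 × g
Target RCF = 21,482.1 − 13,000 = 8,482.1 × g
N² = 8,482.1 / (21.3538 × 10⁻⁵) = 39,721,736
N ≈ √39,721,736 ≈ 6,302.5

6300 RPM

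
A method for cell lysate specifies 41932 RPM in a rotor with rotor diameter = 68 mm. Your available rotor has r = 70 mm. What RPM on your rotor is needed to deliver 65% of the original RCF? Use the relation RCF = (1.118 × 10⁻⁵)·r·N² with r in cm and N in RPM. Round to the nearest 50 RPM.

≈ 23550 RPM

Original rotor: r = 68 mm / 2 = 34 mm = 3.4 cm
RCF_original = 1.118 × 10⁻⁵ × 3.4 × (41932)² = 1.118 × 10⁻⁵ × 3.4 × 1,758,292,624 ≈ 66,836.2 × g
Target RCF = 0.65 × 66,836.2 ≈ 43,443.5 × g
Your rotor: r = 70 mm = 7.0 cm
43,443.5 = 1.118 × 10⁻⁵ × 7 × N²
N² = 43,443.5 / (7.826 × 10⁻⁵) = 555,117,557
N ≈ √555,117,557 ≈ 23,560.9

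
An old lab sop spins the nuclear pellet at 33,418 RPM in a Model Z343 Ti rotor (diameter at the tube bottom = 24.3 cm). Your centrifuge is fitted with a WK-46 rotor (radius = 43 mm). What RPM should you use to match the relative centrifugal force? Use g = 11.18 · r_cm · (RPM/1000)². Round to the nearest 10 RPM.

Original rotor: r = 24.3 / 2 = 12.15 cm
RCF = 11.18 × r × (N/1000)²
RCF_original = 11.18 × 12.15 × (33.418)² = 11.18 × 12.15 × 1,116.762724 ≈ 151,697.7 × g
Your rotor: r = 43 mm = 4.3 cm
151,697.7 = 11.18 × 4.3 × (N/1000)²
(N/1000)² = 151,697.7 / 48.074 = 3155.504
N = 1000 × √3155.504 ≈ 56,173.9

56170 RPM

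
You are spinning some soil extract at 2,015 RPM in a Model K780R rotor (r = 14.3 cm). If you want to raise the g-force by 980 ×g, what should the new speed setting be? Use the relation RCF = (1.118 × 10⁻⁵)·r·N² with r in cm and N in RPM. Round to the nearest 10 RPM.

3190 RPM

Current RCF = 1.118 × 10⁻⁵ × 14.3 × (2015)² = 1.118 × 10⁻⁵ × 14.3 × 4,060,225 ≈ 649.1 × g
Target RCF = 649.1 + 980 = 1,629.1 × g
N² = 1,629.1 / (15.9874 × 10⁻⁵) = 10,189,900
N ≈ √10,189,900 ≈ 3,192.2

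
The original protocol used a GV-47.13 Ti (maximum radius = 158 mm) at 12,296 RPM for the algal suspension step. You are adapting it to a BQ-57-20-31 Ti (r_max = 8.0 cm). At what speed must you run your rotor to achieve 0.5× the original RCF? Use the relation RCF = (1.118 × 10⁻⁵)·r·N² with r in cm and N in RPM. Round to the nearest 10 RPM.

≈ 12220 RPM

Original rotor: r = 158 mm = 15.8 cm
RCF_original = 1.118 × 10⁻⁵ × 15.8 × (12296)² = 1.118 × 10⁻⁵ × 15.8 × 151,191,616 ≈ 26,707.1 × g
Target RCF = 0.5 × 26,707.1 ≈ 13,353.5 × g
13,353.5 = 1.118 × 10⁻⁵ × 8 × N²
N² = 13,353.5 / (8.944 × 10⁻⁵) = 149,301,208
N ≈ √149,301,208 ≈ 12,218.9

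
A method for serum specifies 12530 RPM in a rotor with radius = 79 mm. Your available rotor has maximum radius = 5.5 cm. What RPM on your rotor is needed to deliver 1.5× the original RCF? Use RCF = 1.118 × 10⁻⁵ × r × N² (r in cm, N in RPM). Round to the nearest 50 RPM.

≈ 18400 RPM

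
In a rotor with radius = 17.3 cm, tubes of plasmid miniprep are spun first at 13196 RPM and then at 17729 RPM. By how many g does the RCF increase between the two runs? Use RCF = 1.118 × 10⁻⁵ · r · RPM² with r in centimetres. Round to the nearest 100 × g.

RCF₁ = 1.118 × 10⁻⁵ × 17.3 × (13196)² = 1.118 × 10⁻⁵ × 17.3 × 174,134,416 ≈ 33,680 × g
RCF₂ = 1.118 × 10⁻⁵ × 17.3 × (17729)² = 1.118 × 10⁻⁵ × 17.3 × 314,317,441 ≈ 60,793.4 × g
Increase = 60,793.4 − 33,680 = 27,113.4

27100 g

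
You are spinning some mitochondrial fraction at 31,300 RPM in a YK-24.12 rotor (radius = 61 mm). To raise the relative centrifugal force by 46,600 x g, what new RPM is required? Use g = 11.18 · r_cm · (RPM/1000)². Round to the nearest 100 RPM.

r = 61 mm = 6.1 cm
Current RCF = 11.18 × 6.1 × (31.3)² = 11.18 × 6.1 × 979.69 ≈ 66,812.9 × g
Target RCF = 66,812.9 + 46,600 = 113,412.9 × g
(N/1000)² = 113,412.9 / 68.198 = 1662.995
N = 1000 × √1662.995 ≈ 40,779.8

N₂ ≈ 40800 RPM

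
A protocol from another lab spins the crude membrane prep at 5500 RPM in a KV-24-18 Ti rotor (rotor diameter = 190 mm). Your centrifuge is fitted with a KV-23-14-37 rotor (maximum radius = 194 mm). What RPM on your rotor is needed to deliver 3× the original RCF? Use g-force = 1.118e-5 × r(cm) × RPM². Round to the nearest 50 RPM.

≈ 6650 RPM

Original rotor: r = 190 mm / 2 = 95 mm = 9.5 cm
RCF_original = 1.118 × 10⁻⁵ × 9.5 × (5500)² = 1.118 × 10⁻⁵ × 9.5 × 30,250,000 ≈ 3,212.9 × g
Target RCF = 3 × 3,212.9 ≈ 9,638.7 × g
Your rotor: r = 194 mm = 19.4 cm
9,638.7 = 1.118 × 10⁻⁵ × 19.4 × N²
N² = 9,638.7 / (21.6892 × 10⁻⁵) = 44,440,090
N ≈ √44,440,090 ≈ 6,666.3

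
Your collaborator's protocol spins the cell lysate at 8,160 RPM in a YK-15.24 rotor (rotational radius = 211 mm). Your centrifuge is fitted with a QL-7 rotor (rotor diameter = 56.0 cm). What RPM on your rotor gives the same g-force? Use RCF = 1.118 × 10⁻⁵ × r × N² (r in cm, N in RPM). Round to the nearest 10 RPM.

Original rotor: r = 211 mm = 21.1 cm
RCF_original = 1.118 × 10⁻⁵ × 21.1 × (8160)² = 1.118 × 10⁻⁵ × 21.1 × 66,585,600 ≈ 15,707.4 × g
Your rotor: r = 56.0 / 2 = 28 cm
15,707.4 = 1.118 × 10⁻⁵ × 28 × N²
N² = 15,707.4 / (31.304 × 10⁻⁵) = 50,176,974
N ≈ √50,176,974 ≈ 7,083.6

≈ 7080 RPM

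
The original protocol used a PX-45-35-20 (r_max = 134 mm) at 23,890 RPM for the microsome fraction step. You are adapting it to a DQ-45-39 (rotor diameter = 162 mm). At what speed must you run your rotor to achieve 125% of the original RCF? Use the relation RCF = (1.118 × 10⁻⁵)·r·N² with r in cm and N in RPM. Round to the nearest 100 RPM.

≈ 34400 RPM

Original rotor: r = 134 mm = 13.4 cm
RCF = 1.118 × 10⁻⁵ × r × N²
RCF_original = 1.118 × 10⁻⁵ × 13.4 × (23890)² = 1.118 × 10⁻⁵ × 13.4 × 570,732,100 ≈ 85,502.5 × g
Target RCF = 1.25 × 85,502.5 ≈ 106,878.1 × g
Your rotor: r = 162 mm / 2 = 81 mm = 8.1 cm
106,878.1 = 1.118 × 10⁻⁵ × 8.1 × N²
N² = 106,878.1 / (9.0558 × 10⁻⁵) = 1,180,217,098
N ≈ √1,180,217,098 ≈ 34,354.3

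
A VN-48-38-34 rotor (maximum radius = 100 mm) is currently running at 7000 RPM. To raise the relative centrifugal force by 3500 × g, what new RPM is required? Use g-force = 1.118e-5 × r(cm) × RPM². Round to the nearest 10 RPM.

r = 100 mm = 10.0 cm
Current RCF = 1.118 × 10⁻⁵ × 10 × (7000)² = 1.118 × 10⁻⁵ × 10 × 49,000,000 ≈ 5,478.2 × g
Target RCF = 5,478.2 + 3,500 = 8,978.2 × g
N² = 8,978.2 / (11.18 × 10⁻⁵) = 80,305,903
N ≈ √80,305,903 ≈ 8,961.4

N₂ ≈ 8960 RPM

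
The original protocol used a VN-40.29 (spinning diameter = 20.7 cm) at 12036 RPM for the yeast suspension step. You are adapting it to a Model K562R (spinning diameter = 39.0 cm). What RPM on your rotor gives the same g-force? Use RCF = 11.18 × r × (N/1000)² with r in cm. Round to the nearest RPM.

8769 RPM

Original rotor: r = 20.7 / 2 = 10.35 cm
RCF_original = 11.18 × 10.35 × (12.036)² = 11.18 × 10.35 × 144.865296 ≈ 16,762.8 × g
Your rotor: r = 39.0 / 2 = 19.5 cm
16,762.8 = 11.18 × 19.5 × (N/1000)²
(N/1000)² = 16,762.8 / 218.01 = 76.89005
N = 1000 × √76.89005 ≈ 8,768.7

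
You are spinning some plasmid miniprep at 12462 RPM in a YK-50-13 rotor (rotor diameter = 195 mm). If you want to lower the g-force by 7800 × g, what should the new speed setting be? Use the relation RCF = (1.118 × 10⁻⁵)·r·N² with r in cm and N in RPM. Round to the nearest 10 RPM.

9150 RPM

r = 195 mm / 2 = 97.5 mm = 9.75 cm
Current RCF = 1.118 × 10⁻⁵ × 9.75 × (12462)² = 1.118 × 10⁻⁵ × 9.75 × 155,301,444 ≈ 16,928.6 × g
Target RCF = 16,928.6 − 7,800 = 9,128.6 × g
N² = 9,128.6 / (10.9005 × 10⁻⁵) = 83,744,782
N ≈ √83,744,782 ≈ 9,151.2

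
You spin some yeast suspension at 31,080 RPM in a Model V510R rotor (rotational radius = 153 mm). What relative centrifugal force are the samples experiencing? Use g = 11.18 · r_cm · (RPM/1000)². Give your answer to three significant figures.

165000 x g

r = 153 mm = 15.3 cm
RCF = 11.18 × r × (N/1000)²
RCF = 11.18 × 15.3 × (31.08)² = 11.18 × 15.3 × 965.9664 ≈ 165,232.4 × g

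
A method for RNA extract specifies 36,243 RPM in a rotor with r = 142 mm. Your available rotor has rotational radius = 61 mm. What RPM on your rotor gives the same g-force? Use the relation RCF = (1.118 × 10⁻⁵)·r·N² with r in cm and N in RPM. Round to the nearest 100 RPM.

Original rotor: r = 142 mm = 14.2 cm
RCF = 1.118 × 10⁻⁵ × r × N²
RCF_original = 1.118 × 10⁻⁵ × 14.2 × (36243)² = 1.118 × 10⁻⁵ × 14.2 × 1,313,555,049 ≈ 208,534.7 × g
Your rotor: r = 61 mm = 6.1 cm
208,534.7 = 1.118 × 10⁻⁵ × 6.1 × N²
N² = 208,534.7 / (6.8198 × 10⁻⁵) = 3,057,783,219
N ≈ √3,057,783,219 ≈ 55,297.2

≈ 55300 RPM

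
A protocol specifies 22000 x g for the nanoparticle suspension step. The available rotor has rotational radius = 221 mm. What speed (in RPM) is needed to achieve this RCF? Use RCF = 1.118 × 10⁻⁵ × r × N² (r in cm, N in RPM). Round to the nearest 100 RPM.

N ≈ 9400 RPM

r = 221 mm = 22.1 cm
22,000 = 1.118 × 10⁻⁵ × 22.1 × N²
N² = 22,000 / (24.7078 × 10⁻⁵) = 89,040,708
N ≈ √89,040,708 ≈ 9,436.1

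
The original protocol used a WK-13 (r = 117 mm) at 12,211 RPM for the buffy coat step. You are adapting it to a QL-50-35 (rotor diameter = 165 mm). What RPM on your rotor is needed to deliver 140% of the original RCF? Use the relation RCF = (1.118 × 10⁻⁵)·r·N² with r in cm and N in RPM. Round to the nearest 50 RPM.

17200 RPM

Original rotor: r = 117 mm = 11.7 cm
RCF_original = 1.118 × 10⁻⁵ × 11.7 × (12211)² = 1.118 × 10⁻⁵ × 11.7 × 149,108,521 ≈ 19,504.3 × g
Target RCF = 1.4 × 19,504.3 ≈ 27,306 × g
Your rotor: r = 165 mm / 2 = 82.5 mm = 8.25 cm
27,306 = 1.118 × 10⁻⁵ × 8.25 × N²
N² = 27,306 / (9.2235 × 10⁻⁵) = 296,048,138
N ≈ √296,048,138 ≈ 17,206.0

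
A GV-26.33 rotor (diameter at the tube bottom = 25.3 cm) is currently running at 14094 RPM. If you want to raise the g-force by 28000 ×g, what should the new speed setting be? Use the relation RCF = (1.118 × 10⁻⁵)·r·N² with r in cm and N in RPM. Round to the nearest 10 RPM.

N₂ ≈ 19920 RPM

r = 25.3 / 2 = 12.65 cm
Current RCF = 1.118 × 10⁻⁵ × 12.65 × (14094)² = 1.118 × 10⁻⁵ × 12.65 × 198,640,836 ≈ 28,093.2 × g
Target RCF = 28,093.2 + 28,000 = 56,093.2 × g
N² = 56,093.2 / (14.1427 × 10⁻⁵) = 396,622,993
N ≈ √396,622,993 ≈ 19,915.4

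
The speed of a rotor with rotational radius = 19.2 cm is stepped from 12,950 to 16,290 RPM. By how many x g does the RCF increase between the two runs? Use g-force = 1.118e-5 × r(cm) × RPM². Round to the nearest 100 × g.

≈ 21000 x g

RCF₁ = 1.118 × 10⁻⁵ × 19.2 × (12950)² = 1.118 × 10⁻⁵ × 19.2 × 167,702,500 ≈ 35,998.3 × g
RCF₂ = 1.118 × 10⁻⁵ × 19.2 × (16290)² = 1.118 × 10⁻⁵ × 19.2 × 265,364,100 ≈ 56,962 × g
Increase = 56,962 − 35,998.3 = 20,963.7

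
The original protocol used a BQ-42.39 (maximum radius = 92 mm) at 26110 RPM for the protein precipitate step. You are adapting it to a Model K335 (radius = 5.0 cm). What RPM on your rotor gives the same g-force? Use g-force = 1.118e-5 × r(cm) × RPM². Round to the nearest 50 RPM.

35400 RPM

Original rotor: r = 92 mm = 9.2 cm
RCF_original = 1.118 × 10⁻⁵ × 9.2 × (26110)² = 1.118 × 10⁻⁵ × 9.2 × 681,732,100 ≈ 70,120.2 × g
70,120.2 = 1.118 × 10⁻⁵ × 5 × N²
N² = 70,120.2 / (5.59 × 10⁻⁵) = 1,254,386,404
N ≈ √1,254,386,404 ≈ 35,417.3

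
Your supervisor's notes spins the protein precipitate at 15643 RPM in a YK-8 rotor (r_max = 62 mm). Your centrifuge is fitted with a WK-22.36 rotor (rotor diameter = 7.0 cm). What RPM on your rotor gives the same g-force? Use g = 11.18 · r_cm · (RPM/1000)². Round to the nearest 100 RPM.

≈ 20800 RPM

Original rotor: r = 62 mm = 6.2 cm
RCF_original = 11.18 × 6.2 × (15.643)² = 11.18 × 6.2 × 244.703449 ≈ 16,961.9 × g
Your rotor: r = 7.0 / 2 = 3.5 cm
16,961.9 = 11.18 × 3.5 × (N/1000)²
(N/1000)² = 16,961.9 / 39.13 = 433.4756
N = 1000 × √433.4756 ≈ 20,820.1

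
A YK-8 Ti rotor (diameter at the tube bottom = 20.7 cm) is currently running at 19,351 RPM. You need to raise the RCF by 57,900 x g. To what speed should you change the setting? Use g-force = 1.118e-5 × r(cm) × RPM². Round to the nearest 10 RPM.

N₂ ≈ 29580 RPM

r = 20.7 / 2 = 10.35 cm
Current RCF = 1.118 × 10⁻⁵ × 10.35 × (19351)² = 1.118 × 10⁻⁵ × 10.35 × 374,461,201 ≈ 43,330 × g
Target RCF = 43,330 + 57,900 = 101,230 × g
N² = 101,230 / (11.5713 × 10⁻⁵) = 874,836,881
N ≈ √874,836,881 ≈ 29,577.6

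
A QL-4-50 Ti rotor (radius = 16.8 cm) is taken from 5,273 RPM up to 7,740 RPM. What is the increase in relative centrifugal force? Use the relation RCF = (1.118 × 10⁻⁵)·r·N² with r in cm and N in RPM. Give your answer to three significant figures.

RCF₁ = 1.118 × 10⁻⁵ × 16.8 × (5273)² = 1.118 × 10⁻⁵ × 16.8 × 27,804,529 ≈ 5,222.4 × g
RCF₂ = 1.118 × 10⁻⁵ × 16.8 × (7740)² = 1.118 × 10⁻⁵ × 16.8 × 59,907,600 ≈ 11,252.1 × g
Increase = 11,252.1 − 5,222.4 = 6,029.7

≈ 6030 ×g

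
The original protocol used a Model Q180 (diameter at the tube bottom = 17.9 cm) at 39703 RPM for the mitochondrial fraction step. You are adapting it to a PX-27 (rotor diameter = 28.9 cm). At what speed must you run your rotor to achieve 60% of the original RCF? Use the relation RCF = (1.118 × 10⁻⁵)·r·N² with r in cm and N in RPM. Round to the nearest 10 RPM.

≈ 24200 RPM

Original rotor: r = 17.9 / 2 = 8.95 cm
RCF_original = 1.118 × 10⁻⁵ × 8.95 × (39703)² = 1.118 × 10⁻⁵ × 8.95 × 1,576,328,209 ≈ 157,729 × g
Target RCF = 0.6 × 157,729 ≈ 94,637.4 × g
Your rotor: r = 28.9 / 2 = 14.45 cm
94,637.4 = 1.118 × 10⁻⁵ × 14.45 × N²
N² = 94,637.4 / (16.1551 × 10⁻⁵) = 585,805,102
N ≈ √585,805,102 ≈ 24,203.4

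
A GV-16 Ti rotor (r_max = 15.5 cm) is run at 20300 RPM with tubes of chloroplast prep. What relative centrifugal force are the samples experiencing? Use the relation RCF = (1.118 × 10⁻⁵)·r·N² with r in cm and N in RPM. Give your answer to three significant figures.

RCF = 1.118 × 10⁻⁵ × 15.5 × (20300)² = 1.118 × 10⁻⁵ × 15.5 × 412,090,000 ≈ 71,411.1 × g

71400 ×g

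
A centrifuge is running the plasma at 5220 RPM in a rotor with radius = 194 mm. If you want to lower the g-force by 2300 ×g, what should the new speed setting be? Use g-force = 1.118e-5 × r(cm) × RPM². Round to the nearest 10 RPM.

≈ 4080 RPM

r = 194 mm = 19.4 cm
Current RCF = 1.118 × 10⁻⁵ × 19.4 × (5220)² = 1.118 × 10⁻⁵ × 19.4 × 27,248,400 ≈ 5,910 × g
Target RCF = 5,910 − 2,300 = 3,610 × g
N² = 3,610 / (21.6892 × 10⁻⁵) = 16,644,228
N ≈ √16,644,228 ≈ 4,079.7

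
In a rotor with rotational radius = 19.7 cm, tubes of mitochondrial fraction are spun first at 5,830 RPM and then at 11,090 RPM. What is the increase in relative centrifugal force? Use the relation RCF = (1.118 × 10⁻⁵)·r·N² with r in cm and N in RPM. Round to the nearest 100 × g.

RCF₁ = 1.118 × 10⁻⁵ × 19.7 × (5830)² = 1.118 × 10⁻⁵ × 19.7 × 33,988,900 ≈ 7,485.9 × g
RCF₂ = 1.118 × 10⁻⁵ × 19.7 × (11090)² = 1.118 × 10⁻⁵ × 19.7 × 122,988,100 ≈ 27,087.6 × g
Increase = 27,087.6 − 7,485.9 = 19,601.7

≈ 19600 × g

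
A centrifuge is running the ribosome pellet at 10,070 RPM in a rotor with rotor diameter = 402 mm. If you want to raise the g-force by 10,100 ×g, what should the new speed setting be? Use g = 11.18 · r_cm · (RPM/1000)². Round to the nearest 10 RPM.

r = 402 mm / 2 = 201 mm = 20.1 cm
Current RCF = 11.18 × 20.1 × (10.07)² = 11.18 × 20.1 × 101.4049 ≈ 22,787.5 × g
Target RCF = 22,787.5 + 10,100 = 32,887.5 × g
(N/1000)² = 32,887.5 / 224.718 = 146.3501
N = 1000 × √146.3501 ≈ 12,097.5

≈ 12100 RPM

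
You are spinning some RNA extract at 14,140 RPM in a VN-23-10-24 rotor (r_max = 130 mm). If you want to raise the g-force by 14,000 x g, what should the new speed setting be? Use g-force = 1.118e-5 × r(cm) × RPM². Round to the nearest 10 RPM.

17210 RPM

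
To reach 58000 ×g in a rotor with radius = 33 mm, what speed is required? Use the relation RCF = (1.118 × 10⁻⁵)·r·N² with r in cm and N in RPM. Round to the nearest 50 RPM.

39650 RPM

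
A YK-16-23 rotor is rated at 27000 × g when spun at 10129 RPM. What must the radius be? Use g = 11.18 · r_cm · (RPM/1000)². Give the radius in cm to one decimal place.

27000 = 11.18 × r × (10.129)²
r = 27000 / (11.18 × 102.596641) = 27000 / 1147.03 ≈ 23.539 cm

≈ 23.5 cm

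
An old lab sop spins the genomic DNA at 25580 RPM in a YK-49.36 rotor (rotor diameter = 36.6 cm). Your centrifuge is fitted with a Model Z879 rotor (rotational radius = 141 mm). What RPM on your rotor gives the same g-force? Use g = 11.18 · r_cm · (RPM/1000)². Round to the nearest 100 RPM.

≈ 29100 RPM

Original rotor: r = 36.6 / 2 = 18.3 cm
RCF = 11.18 × r × (N/1000)²
RCF_original = 11.18 × 18.3 × (25.58)² = 11.18 × 18.3 × 654.3364 ≈ 133,873.3 × g
Your rotor: r = 141 mm = 14.1 cm
133,873.3 = 11.18 × 14.1 × (N/1000)²
(N/1000)² = 133,873.3 / 157.638 = 849.2451
N = 1000 × √849.2451 ≈ 29,141.8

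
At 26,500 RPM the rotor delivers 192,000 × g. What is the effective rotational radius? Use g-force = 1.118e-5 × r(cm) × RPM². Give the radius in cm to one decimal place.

24.5 cm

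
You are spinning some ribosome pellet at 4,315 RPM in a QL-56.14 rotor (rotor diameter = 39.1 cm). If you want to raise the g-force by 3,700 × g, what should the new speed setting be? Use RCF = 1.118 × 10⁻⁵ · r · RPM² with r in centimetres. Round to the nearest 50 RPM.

r = 39.1 / 2 = 19.55 cm
Current RCF = 1.118 × 10⁻⁵ × 19.55 × (4315)² = 1.118 × 10⁻⁵ × 19.55 × 18,619,225 ≈ 4,069.6 × g
Target RCF = 4,069.6 + 3,700 = 7,769.6 × g
N² = 7,769.6 / (21.8569 × 10⁻⁵) = 35,547,585
N ≈ √35,547,585 ≈ 5,962.2

≈ 5950 RPM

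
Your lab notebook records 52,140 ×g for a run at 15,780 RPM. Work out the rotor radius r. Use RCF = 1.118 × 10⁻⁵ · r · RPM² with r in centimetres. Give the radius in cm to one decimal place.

≈ 18.7 cm

RCF = 1.118 × 10⁻⁵ × r × N²
52140 = 1.118 × 10⁻⁵ × r × (15780)²
r = 52140 / (1.118 × 10⁻⁵ × 249,008,400) = 52140 / 2783.914 ≈ 18.729 cm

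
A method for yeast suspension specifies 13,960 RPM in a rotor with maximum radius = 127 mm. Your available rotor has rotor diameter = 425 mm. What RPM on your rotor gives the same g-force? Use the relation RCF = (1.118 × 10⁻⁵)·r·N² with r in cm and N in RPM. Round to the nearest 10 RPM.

≈ 10790 RPM

Original rotor: r = 127 mm = 12.7 cm
RCF_original = 1.118 × 10⁻⁵ × 12.7 × (13960)² = 1.118 × 10⁻⁵ × 12.7 × 194,881,600 ≈ 27,670.5 × g
Your rotor: r = 425 mm / 2 = 212.5 mm = 21.25 cm
27,670.5 = 1.118 × 10⁻⁵ × 21.25 × N²
N² = 27,670.5 / (23.7575 × 10⁻⁵) = 116,470,588
N ≈ √116,470,588 ≈ 10,792.2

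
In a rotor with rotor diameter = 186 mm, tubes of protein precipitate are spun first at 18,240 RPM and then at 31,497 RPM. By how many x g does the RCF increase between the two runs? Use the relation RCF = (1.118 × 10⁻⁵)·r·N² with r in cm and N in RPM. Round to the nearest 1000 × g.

r = 186 mm / 2 = 93 mm = 9.3 cm
RCF₁ = 1.118 × 10⁻⁵ × 9.3 × (18240)² = 1.118 × 10⁻⁵ × 9.3 × 332,697,600 ≈ 34,591.9 × g
RCF₂ = 1.118 × 10⁻⁵ × 9.3 × (31497)² = 1.118 × 10⁻⁵ × 9.3 × 992,061,009 ≈ 103,148.6 × g
Increase = 103,148.6 − 34,591.9 = 68,556.7

69000 x g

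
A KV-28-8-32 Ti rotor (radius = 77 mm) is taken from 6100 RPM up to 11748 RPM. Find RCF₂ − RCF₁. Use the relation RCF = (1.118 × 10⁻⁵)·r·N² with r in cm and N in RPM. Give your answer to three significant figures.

8680 g

r = 77 mm = 7.7 cm
RCF₁ = 1.118 × 10⁻⁵ × 7.7 × (6100)² = 1.118 × 10⁻⁵ × 7.7 × 37,210,000 ≈ 3,203.3 × g
RCF₂ = 1.118 × 10⁻⁵ × 7.7 × (11748)² = 1.118 × 10⁻⁵ × 7.7 × 138,015,504 ≈ 11,881.2 × g
Increase = 11,881.2 − 3,203.3 = 8,677.9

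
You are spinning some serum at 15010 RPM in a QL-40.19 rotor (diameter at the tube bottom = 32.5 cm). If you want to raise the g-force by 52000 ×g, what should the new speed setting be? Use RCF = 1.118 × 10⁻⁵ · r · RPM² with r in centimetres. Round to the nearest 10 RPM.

≈ 22620 RPM

r = 32.5 / 2 = 16.25 cm
Current RCF = 1.118 × 10⁻⁵ × 16.25 × (15010)² = 1.118 × 10⁻⁵ × 16.25 × 225,300,100 ≈ 40,931.4 × g
Target RCF = 40,931.4 + 52,000 = 92,931.4 × g
N² = 92,931.4 / (18.1675 × 10⁻⁵) = 511,525,526
N ≈ √511,525,526 ≈ 22,616.9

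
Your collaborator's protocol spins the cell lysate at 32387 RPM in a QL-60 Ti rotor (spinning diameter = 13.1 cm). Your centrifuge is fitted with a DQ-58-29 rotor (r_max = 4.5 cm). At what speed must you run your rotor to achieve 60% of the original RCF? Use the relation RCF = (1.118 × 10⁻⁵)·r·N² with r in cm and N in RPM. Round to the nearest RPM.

≈ 30266 RPM

Original rotor: r = 13.1 / 2 = 6.55 cm
RCF_original = 1.118 × 10⁻⁵ × 6.55 × (32387)² = 1.118 × 10⁻⁵ × 6.55 × 1,048,917,769 ≈ 76,811.2 × g
Target RCF = 0.6 × 76,811.2 ≈ 46,086.7 × g
46,086.7 = 1.118 × 10⁻⁵ × 4.5 × N²
N² = 46,086.7 / (5.031 × 10⁻⁵) = 916,054,462
N ≈ √916,054,462 ≈ 30,266.4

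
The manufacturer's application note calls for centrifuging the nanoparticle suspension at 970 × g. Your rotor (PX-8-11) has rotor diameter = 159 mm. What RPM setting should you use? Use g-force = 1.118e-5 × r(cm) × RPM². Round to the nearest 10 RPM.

r = 159 mm / 2 = 79.5 mm = 7.95 cm
970 = 1.118 × 10⁻⁵ × 7.95 × N²
N² = 970 / (8.8881 × 10⁻⁵) = 10,913,469
N ≈ √10,913,469 ≈ 3,303.6

N ≈ 3300 RPM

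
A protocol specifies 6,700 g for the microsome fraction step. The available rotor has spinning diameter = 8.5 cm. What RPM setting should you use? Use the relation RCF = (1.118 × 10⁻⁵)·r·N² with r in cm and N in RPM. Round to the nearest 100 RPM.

N ≈ 11900 RPM

r = 8.5 / 2 = 4.25 cm
6,700 = 1.118 × 10⁻⁵ × 4.25 × N²
N² = 6,700 / (4.7515 × 10⁻⁵) = 141,008,103
N ≈ √141,008,103 ≈ 11,874.7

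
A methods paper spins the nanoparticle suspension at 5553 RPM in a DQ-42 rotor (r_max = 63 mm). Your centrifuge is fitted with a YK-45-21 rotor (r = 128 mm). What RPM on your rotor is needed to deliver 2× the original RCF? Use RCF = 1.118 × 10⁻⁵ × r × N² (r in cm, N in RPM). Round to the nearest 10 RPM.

Original rotor: r = 63 mm = 6.3 cm
RCF_original = 1.118 × 10⁻⁵ × 6.3 × (5553)² = 1.118 × 10⁻⁵ × 6.3 × 30,835,809 ≈ 2,171.9 × g
Target RCF = 2 × 2,171.9 ≈ 4,343.8 × g
Your rotor: r = 128 mm = 12.8 cm
4,343.8 = 1.118 × 10⁻⁵ × 12.8 × N²
N² = 4,343.8 / (14.3104 × 10⁻⁵) = 30,354,148
N ≈ √30,354,148 ≈ 5,509.5

5510 RPM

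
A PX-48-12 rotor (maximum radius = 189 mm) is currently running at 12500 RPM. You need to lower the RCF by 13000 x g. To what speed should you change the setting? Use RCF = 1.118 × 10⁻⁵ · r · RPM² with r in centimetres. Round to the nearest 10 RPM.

r = 189 mm = 18.9 cm
Current RCF = 1.118 × 10⁻⁵ × 18.9 × (12500)² = 1.118 × 10⁻⁵ × 18.9 × 156,250,000 ≈ 33,015.9 × g
Target RCF = 33,015.9 − 13,000 = 20,015.9 × g
N² = 20,015.9 / (21.1302 × 10⁻⁵) = 94,726,505
N ≈ √94,726,505 ≈ 9,732.8

N₂ ≈ 9730 RPM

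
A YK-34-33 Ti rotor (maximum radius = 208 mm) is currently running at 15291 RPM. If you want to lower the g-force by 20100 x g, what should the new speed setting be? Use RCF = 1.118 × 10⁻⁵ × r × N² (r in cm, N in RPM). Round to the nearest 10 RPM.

r = 208 mm = 20.8 cm
Current RCF = 1.118 × 10⁻⁵ × 20.8 × (15291)² = 1.118 × 10⁻⁵ × 20.8 × 233,814,681 ≈ 54,372.2 × g
Target RCF = 54,372.2 − 20,100 = 34,272.2 × g
N² = 34,272.2 / (23.2544 × 10⁻⁵) = 147,379,421
N ≈ √147,379,421 ≈ 12,140.0

12140 RPM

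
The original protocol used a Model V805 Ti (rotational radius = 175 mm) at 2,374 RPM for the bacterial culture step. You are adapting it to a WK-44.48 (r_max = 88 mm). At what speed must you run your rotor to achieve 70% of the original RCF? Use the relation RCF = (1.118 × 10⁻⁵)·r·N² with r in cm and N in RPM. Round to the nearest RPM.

2801 RPM

Original rotor: r = 175 mm = 17.5 cm
RCF_original = 1.118 × 10⁻⁵ × 17.5 × (2374)² = 1.118 × 10⁻⁵ × 17.5 × 5,635,876 ≈ 1,102.7 × g
Target RCF = 0.7 × 1,102.7 ≈ 771.9 × g
Your rotor: r = 88 mm = 8.8 cm
771.9 = 1.118 × 10⁻⁵ × 8.8 × N²
N² = 771.9 / (9.8384 × 10⁻⁵) = 7,845,788
N ≈ √7,845,788 ≈ 2,801.0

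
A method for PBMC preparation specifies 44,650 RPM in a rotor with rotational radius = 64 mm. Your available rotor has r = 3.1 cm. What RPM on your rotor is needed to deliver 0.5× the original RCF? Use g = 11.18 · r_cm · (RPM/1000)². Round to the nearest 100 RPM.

Original rotor: r = 64 mm = 6.4 cm
RCF = 11.18 × r × (N/1000)²
RCF_original = 11.18 × 6.4 × (44.65)² = 11.18 × 6.4 × 1,993.6225 ≈ 142,647.7 × g
Target RCF = 0.5 × 142,647.7 ≈ 71,323.9 × g
71,323.9 = 11.18 × 3.1 × (N/1000)²
(N/1000)² = 71,323.9 / 34.658 = 2057.935
N = 1000 × √2057.935 ≈ 45,364.5

45400 RPM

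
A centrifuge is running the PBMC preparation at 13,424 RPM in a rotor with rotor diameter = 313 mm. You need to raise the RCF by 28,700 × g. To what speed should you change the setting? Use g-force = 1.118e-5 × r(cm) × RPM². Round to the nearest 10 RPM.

N₂ ≈ 18550 RPM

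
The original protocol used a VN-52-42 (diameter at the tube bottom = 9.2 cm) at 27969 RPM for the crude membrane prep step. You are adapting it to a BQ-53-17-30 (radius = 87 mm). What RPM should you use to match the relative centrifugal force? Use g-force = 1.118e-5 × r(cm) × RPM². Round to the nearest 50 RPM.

≈ 20350 RPM

Original rotor: r = 9.2 / 2 = 4.6 cm
RCF = 1.118 × 10⁻⁵ × r × N²
RCF_original = 1.118 × 10⁻⁵ × 4.6 × (27969)² = 1.118 × 10⁻⁵ × 4.6 × 782,264,961 ≈ 40,230.3 × g
Your rotor: r = 87 mm = 8.7 cm
40,230.3 = 1.118 × 10⁻⁵ × 8.7 × N²
N² = 40,230.3 / (9.7266 × 10⁻⁵) = 413,611,128
N ≈ √413,611,128 ≈ 20,337.4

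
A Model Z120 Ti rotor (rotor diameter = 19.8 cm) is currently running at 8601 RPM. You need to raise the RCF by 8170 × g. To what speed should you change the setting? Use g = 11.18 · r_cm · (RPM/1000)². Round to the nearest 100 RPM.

r = 19.8 / 2 = 9.9 cm
Current RCF = 11.18 × 9.9 × (8.601)² = 11.18 × 9.9 × 73.977201 ≈ 8,187.9 × g
Target RCF = 8,187.9 + 8,170 = 16,357.9 × g
(N/1000)² = 16,357.9 / 110.682 = 147.7919
N = 1000 × √147.7919 ≈ 12,157.0

N₂ ≈ 12200 RPM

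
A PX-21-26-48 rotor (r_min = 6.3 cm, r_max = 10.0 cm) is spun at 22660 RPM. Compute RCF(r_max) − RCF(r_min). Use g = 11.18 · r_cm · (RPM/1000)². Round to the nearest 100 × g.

RCF_max = 11.18 × 10 × (22.66)² = 11.18 × 10 × 513.4756 ≈ 57,406.6 × g
RCF_min = 11.18 × 6.3 × (22.66)² = 11.18 × 6.3 × 513.4756 ≈ 36,166.1 × g
ΔRCF = 57,406.6 − 36,166.1 = 21,240.5

≈ 21200 × g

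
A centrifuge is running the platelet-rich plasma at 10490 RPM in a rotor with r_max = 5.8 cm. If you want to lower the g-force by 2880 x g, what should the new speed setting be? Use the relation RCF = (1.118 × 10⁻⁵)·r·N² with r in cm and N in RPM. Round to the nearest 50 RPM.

Current RCF = 1.118 × 10⁻⁵ × 5.8 × (10490)² = 1.118 × 10⁻⁵ × 5.8 × 110,040,100 ≈ 7,135.4 × g
Target RCF = 7,135.4 − 2,880 = 4,255.4 × g
N² = 4,255.4 / (6.4844 × 10⁻⁵) = 65,625,193
N ≈ √65,625,193 ≈ 8,100.9

≈ 8100 RPM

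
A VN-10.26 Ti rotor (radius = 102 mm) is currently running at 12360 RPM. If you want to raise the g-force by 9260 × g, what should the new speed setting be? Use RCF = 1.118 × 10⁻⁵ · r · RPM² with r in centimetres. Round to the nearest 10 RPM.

r = 102 mm = 10.2 cm
Current RCF = 1.118 × 10⁻⁵ × 10.2 × (12360)² = 1.118 × 10⁻⁵ × 10.2 × 152,769,600 ≈ 17,421.2 × g
Target RCF = 17,421.2 + 9,260 = 26,681.2 × g
N² = 26,681.2 / (11.4036 × 10⁻⁵) = 233,971,728
N ≈ √233,971,728 ≈ 15,296.1

15300 RPM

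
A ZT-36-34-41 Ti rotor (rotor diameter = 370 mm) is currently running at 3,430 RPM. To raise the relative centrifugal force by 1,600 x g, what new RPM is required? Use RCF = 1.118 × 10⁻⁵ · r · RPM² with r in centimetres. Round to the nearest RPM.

r = 370 mm / 2 = 185 mm = 18.5 cm
Current RCF = 1.118 × 10⁻⁵ × 18.5 × (3430)² = 1.118 × 10⁻⁵ × 18.5 × 11,764,900 ≈ 2,433.3 × g
Target RCF = 2,433.3 + 1,600 = 4,033.3 × g
N² = 4,033.3 / (20.683 × 10⁻⁵) = 19,500,556
N ≈ √19,500,556 ≈ 4,415.9

≈ 4416 RPM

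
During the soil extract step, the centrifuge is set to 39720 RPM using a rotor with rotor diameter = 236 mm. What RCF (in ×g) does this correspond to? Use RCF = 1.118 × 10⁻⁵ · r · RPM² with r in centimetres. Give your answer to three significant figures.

r = 236 mm / 2 = 118 mm = 11.8 cm
RCF = 1.118 × 10⁻⁵ × 11.8 × (39720)² = 1.118 × 10⁻⁵ × 11.8 × 1,577,678,400 ≈ 208,133.6 × g

RCF ≈ 208000 ×g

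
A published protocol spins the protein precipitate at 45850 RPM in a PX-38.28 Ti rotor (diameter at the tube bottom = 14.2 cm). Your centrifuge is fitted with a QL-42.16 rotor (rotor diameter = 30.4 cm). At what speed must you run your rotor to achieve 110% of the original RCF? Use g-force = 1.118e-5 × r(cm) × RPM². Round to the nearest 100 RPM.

Original rotor: r = 14.2 / 2 = 7.1 cm
RCF_original = 1.118 × 10⁻⁵ × 7.1 × (45850)² = 1.118 × 10⁻⁵ × 7.1 × 2,102,222,500 ≈ 166,870.2 × g
Target RCF = 1.1 × 166,870.2 ≈ 183,557.2 × g
Your rotor: r = 30.4 / 2 = 15.2 cm
183,557.2 = 1.118 × 10⁻⁵ × 15.2 × N²
N² = 183,557.2 / (16.9936 × 10⁻⁵) = 1,080,154,882
N ≈ √1,080,154,882 ≈ 32,865.7

≈ 32900 RPM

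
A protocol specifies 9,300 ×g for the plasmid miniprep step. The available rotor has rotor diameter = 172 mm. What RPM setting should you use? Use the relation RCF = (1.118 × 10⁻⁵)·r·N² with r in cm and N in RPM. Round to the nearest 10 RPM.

r = 172 mm / 2 = 86 mm = 8.6 cm
RCF = 1.118 × 10⁻⁵ × r × N²
9,300 = 1.118 × 10⁻⁵ × 8.6 × N²
N² = 9,300 / (9.6148 × 10⁻⁵) = 96,725,881
N ≈ √96,725,881 ≈ 9,834.9

N ≈ 9830 RPM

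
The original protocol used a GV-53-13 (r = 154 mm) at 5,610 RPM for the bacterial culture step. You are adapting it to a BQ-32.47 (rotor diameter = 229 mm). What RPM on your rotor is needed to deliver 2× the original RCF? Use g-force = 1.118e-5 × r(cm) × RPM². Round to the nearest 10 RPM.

≈ 9200 RPM

Original rotor: r = 154 mm = 15.4 cm
RCF_original = 1.118 × 10⁻⁵ × 15.4 × (5610)² = 1.118 × 10⁻⁵ × 15.4 × 31,472,100 ≈ 5,418.6 × g
Target RCF = 2 × 5,418.6 ≈ 10,837.2 × g
Your rotor: r = 229 mm / 2 = 114.5 mm = 11.45 cm
10,837.2 = 1.118 × 10⁻⁵ × 11.45 × N²
N² = 10,837.2 / (12.8011 × 10⁻⁵) = 84,658,350
N ≈ √84,658,350 ≈ 9,201.0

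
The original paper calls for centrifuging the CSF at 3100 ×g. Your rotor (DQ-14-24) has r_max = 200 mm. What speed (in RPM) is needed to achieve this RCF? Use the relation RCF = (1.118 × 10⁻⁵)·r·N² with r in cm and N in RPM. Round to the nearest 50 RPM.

≈ 3700 RPM

r = 200 mm = 20.0 cm
3,100 = 1.118 × 10⁻⁵ × 20 × N²
N² = 3,100 / (22.36 × 10⁻⁵) = 13,864,043
N ≈ √13,864,043 ≈ 3,723.4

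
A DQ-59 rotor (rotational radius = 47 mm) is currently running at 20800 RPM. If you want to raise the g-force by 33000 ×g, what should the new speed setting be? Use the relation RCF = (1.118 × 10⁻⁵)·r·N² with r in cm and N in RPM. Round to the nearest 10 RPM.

N₂ ≈ 32570 RPM

r = 47 mm = 4.7 cm
Current RCF = 1.118 × 10⁻⁵ × 4.7 × (20800)² = 1.118 × 10⁻⁵ × 4.7 × 432,640,000 ≈ 22,733.5 × g
Target RCF = 22,733.5 + 33,000 = 55,733.5 × g
N² = 55,733.5 / (5.2546 × 10⁻⁵) = 1,060,661,135
N ≈ √1,060,661,135 ≈ 32,567.8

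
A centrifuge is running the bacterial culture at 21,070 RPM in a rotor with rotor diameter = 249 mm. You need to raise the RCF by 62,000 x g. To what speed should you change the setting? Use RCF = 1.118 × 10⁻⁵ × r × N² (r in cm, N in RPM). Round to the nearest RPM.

r = 249 mm / 2 = 124.5 mm = 12.45 cm
Current RCF = 1.118 × 10⁻⁵ × 12.45 × (21070)² = 1.118 × 10⁻⁵ × 12.45 × 443,944,900 ≈ 61,793.1 × g
Target RCF = 61,793.1 + 62,000 = 123,793.1 × g
N² = 123,793.1 / (13.9191 × 10⁻⁵) = 889,375,750
N ≈ √889,375,750 ≈ 29,822.4

≈ 29822 RPM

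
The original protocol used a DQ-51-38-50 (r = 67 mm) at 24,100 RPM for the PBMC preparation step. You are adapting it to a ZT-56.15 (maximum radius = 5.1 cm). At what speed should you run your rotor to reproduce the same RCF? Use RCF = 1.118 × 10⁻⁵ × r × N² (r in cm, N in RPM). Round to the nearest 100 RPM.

≈ 27600 RPM

Original rotor: r = 67 mm = 6.7 cm
RCF = 1.118 × 10⁻⁵ × r × N²
RCF_original = 1.118 × 10⁻⁵ × 6.7 × (24100)² = 1.118 × 10⁻⁵ × 6.7 × 580,810,000 ≈ 43,506.2 × g
43,506.2 = 1.118 × 10⁻⁵ × 5.1 × N²
N² = 43,506.2 / (5.7018 × 10⁻⁵) = 763,025,711
N ≈ √763,025,711 ≈ 27,622.9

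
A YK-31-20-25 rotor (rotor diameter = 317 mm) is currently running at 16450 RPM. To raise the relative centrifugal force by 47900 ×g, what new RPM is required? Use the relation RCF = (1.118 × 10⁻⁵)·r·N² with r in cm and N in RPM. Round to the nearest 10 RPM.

r = 317 mm / 2 = 158.5 mm = 15.85 cm
Current RCF = 1.118 × 10⁻⁵ × 15.85 × (16450)² = 1.118 × 10⁻⁵ × 15.85 × 270,602,500 ≈ 47,951.6 × g
Target RCF = 47,951.6 + 47,900 = 95,851.6 × g
N² = 95,851.6 / (17.7203 × 10⁻⁵) = 540,914,093
N ≈ √540,914,093 ≈ 23,257.6

23260 RPM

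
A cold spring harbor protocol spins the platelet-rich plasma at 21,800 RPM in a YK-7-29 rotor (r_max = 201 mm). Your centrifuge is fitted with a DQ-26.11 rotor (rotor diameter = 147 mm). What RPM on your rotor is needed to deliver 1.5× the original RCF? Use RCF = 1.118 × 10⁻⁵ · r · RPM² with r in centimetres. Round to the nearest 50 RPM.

≈ 44150 RPM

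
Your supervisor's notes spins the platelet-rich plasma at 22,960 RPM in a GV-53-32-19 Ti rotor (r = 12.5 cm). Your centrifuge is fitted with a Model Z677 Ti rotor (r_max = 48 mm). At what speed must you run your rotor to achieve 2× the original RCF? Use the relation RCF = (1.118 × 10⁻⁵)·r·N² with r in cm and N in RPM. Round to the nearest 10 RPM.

52400 RPM

RCF_original = 1.118 × 10⁻⁵ × 12.5 × (22960)² = 1.118 × 10⁻⁵ × 12.5 × 527,161,600 ≈ 73,670.8 × g
Target RCF = 2 × 73,670.8 ≈ 147,341.6 × g
Your rotor: r = 48 mm = 4.8 cm
147,341.6 = 1.118 × 10⁻⁵ × 4.8 × N²
N² = 147,341.6 / (5.3664 × 10⁻⁵) = 2,745,632,081
N ≈ √2,745,632,081 ≈ 52,398.8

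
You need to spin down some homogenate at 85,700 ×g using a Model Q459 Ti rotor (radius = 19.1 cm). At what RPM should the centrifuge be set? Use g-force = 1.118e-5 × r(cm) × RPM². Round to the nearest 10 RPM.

N ≈ 20030 RPM

RCF = 1.118 × 10⁻⁵ × r × N²
85,700 = 1.118 × 10⁻⁵ × 19.1 × N²
N² = 85,700 / (21.3538 × 10⁻⁵) = 401,333,720
N ≈ √401,333,720 ≈ 20,033.3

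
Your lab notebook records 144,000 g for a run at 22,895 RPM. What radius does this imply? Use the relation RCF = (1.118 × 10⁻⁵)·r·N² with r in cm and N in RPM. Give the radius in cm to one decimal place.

144000 = 1.118 × 10⁻⁵ × r × (22895)²
r = 144000 / (1.118 × 10⁻⁵ × 524,181,025) = 144000 / 5860.344 ≈ 24.572 cm

r ≈ 24.6 cm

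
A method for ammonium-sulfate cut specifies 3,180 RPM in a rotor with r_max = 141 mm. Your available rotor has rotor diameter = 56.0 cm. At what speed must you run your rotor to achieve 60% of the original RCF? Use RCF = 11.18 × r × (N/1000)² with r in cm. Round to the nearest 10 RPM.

Original rotor: r = 141 mm = 14.1 cm
RCF_original = 11.18 × 14.1 × (3.18)² = 11.18 × 14.1 × 10.1124 ≈ 1,594.1 × g
Target RCF = 0.6 × 1,594.1 ≈ 956.5 × g
Your rotor: r = 56.0 / 2 = 28 cm
956.5 = 11.18 × 28 × (N/1000)²
(N/1000)² = 956.5 / 313.04 = 3.05552
N = 1000 × √3.05552 ≈ 1,748.0

≈ 1750 RPM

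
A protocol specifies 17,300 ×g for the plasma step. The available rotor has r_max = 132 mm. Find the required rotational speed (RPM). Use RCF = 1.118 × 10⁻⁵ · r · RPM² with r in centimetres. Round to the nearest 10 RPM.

r = 132 mm = 13.2 cm
RCF = 1.118 × 10⁻⁵ × r × N²
17,300 = 1.118 × 10⁻⁵ × 13.2 × N²
N² = 17,300 / (14.7576 × 10⁻⁵) = 117,227,734
N ≈ √117,227,734 ≈ 10,827.2

≈ 10830 RPM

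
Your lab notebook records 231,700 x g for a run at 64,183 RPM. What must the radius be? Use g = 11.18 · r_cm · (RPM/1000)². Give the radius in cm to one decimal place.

r ≈ 5.0 cm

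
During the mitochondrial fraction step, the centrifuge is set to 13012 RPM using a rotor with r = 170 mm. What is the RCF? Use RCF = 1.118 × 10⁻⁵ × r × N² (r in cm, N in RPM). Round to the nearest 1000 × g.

≈ 32000 g

r = 170 mm = 17.0 cm
RCF = 1.118 × 10⁻⁵ × r × N²
RCF = 1.118 × 10⁻⁵ × 17 × (13012)² = 1.118 × 10⁻⁵ × 17 × 169,312,144 ≈ 32,179.5 × g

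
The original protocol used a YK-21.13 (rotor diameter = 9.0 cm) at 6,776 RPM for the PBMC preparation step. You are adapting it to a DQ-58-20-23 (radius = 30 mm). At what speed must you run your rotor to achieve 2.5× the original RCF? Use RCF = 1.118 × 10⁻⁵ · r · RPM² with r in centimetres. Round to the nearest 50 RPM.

Original rotor: r = 9.0 / 2 = 4.5 cm
RCF_original = 1.118 × 10⁻⁵ × 4.5 × (6776)² = 1.118 × 10⁻⁵ × 4.5 × 45,914,176 ≈ 2,309.9 × g
Target RCF = 2.5 × 2,309.9 ≈ 5,774.8 × g
Your rotor: r = 30 mm = 3.0 cm
5,774.8 = 1.118 × 10⁻⁵ × 3 × N²
N² = 5,774.8 / (3.354 × 10⁻⁵) = 172,176,506
N ≈ √172,176,506 ≈ 13,121.6

13100 RPM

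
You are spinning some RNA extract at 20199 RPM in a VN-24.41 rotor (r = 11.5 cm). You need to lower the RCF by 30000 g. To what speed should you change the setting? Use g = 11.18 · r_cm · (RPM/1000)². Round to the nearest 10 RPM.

Current RCF = 11.18 × 11.5 × (20.199)² = 11.18 × 11.5 × 407.999601 ≈ 52,456.5 × g
Target RCF = 52,456.5 − 30,000 = 22,456.5 × g
(N/1000)² = 22,456.5 / 128.57 = 174.6636
N = 1000 × √174.6636 ≈ 13,216.0

13220 RPM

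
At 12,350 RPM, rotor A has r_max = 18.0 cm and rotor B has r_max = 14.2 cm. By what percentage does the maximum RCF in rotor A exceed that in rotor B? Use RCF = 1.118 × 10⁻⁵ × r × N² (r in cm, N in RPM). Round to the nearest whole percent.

27%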